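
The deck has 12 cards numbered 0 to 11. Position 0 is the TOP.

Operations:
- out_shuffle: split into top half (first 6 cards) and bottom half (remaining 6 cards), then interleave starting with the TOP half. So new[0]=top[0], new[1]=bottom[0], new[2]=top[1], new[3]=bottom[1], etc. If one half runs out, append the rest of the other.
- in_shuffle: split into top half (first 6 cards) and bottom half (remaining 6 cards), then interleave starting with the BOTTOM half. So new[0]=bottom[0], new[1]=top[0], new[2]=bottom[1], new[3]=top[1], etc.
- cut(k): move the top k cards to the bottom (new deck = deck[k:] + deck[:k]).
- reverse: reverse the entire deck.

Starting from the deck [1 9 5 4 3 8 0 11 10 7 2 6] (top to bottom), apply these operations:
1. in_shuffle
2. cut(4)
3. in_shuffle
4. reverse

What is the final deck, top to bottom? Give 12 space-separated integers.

After op 1 (in_shuffle): [0 1 11 9 10 5 7 4 2 3 6 8]
After op 2 (cut(4)): [10 5 7 4 2 3 6 8 0 1 11 9]
After op 3 (in_shuffle): [6 10 8 5 0 7 1 4 11 2 9 3]
After op 4 (reverse): [3 9 2 11 4 1 7 0 5 8 10 6]

Answer: 3 9 2 11 4 1 7 0 5 8 10 6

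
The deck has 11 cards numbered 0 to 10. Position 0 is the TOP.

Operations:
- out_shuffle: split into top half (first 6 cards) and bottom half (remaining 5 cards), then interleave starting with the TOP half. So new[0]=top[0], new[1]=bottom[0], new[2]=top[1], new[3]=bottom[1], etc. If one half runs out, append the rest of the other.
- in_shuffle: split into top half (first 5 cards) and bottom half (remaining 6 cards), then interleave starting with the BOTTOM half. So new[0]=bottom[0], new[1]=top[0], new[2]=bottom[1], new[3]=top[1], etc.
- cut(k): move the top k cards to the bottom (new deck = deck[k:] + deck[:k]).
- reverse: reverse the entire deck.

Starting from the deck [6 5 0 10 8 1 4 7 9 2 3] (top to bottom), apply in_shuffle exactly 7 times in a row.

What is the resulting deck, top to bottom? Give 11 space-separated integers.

Answer: 7 8 5 2 4 10 6 9 1 0 3

Derivation:
After op 1 (in_shuffle): [1 6 4 5 7 0 9 10 2 8 3]
After op 2 (in_shuffle): [0 1 9 6 10 4 2 5 8 7 3]
After op 3 (in_shuffle): [4 0 2 1 5 9 8 6 7 10 3]
After op 4 (in_shuffle): [9 4 8 0 6 2 7 1 10 5 3]
After op 5 (in_shuffle): [2 9 7 4 1 8 10 0 5 6 3]
After op 6 (in_shuffle): [8 2 10 9 0 7 5 4 6 1 3]
After op 7 (in_shuffle): [7 8 5 2 4 10 6 9 1 0 3]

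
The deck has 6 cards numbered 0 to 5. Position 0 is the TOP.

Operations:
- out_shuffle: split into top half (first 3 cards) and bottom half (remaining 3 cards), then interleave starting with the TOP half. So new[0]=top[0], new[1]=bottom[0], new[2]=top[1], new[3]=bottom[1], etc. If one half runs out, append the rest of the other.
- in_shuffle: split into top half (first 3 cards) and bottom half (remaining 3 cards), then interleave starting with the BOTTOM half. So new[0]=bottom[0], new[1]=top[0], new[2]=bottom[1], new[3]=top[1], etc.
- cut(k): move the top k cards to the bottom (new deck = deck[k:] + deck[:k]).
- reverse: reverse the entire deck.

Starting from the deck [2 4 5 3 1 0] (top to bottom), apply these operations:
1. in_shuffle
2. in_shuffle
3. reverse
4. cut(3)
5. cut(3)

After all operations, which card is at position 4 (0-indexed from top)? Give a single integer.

Answer: 3

Derivation:
After op 1 (in_shuffle): [3 2 1 4 0 5]
After op 2 (in_shuffle): [4 3 0 2 5 1]
After op 3 (reverse): [1 5 2 0 3 4]
After op 4 (cut(3)): [0 3 4 1 5 2]
After op 5 (cut(3)): [1 5 2 0 3 4]
Position 4: card 3.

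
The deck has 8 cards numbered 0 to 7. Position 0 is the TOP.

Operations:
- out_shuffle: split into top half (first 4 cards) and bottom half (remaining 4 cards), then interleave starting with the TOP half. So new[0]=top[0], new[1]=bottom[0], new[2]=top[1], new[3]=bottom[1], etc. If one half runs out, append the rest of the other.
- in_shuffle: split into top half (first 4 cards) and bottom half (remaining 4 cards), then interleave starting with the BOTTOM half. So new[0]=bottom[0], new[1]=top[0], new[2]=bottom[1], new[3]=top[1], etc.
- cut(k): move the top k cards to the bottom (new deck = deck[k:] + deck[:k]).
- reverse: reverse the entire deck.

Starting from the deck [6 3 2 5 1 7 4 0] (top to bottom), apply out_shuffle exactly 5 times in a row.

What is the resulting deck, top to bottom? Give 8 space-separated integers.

After op 1 (out_shuffle): [6 1 3 7 2 4 5 0]
After op 2 (out_shuffle): [6 2 1 4 3 5 7 0]
After op 3 (out_shuffle): [6 3 2 5 1 7 4 0]
After op 4 (out_shuffle): [6 1 3 7 2 4 5 0]
After op 5 (out_shuffle): [6 2 1 4 3 5 7 0]

Answer: 6 2 1 4 3 5 7 0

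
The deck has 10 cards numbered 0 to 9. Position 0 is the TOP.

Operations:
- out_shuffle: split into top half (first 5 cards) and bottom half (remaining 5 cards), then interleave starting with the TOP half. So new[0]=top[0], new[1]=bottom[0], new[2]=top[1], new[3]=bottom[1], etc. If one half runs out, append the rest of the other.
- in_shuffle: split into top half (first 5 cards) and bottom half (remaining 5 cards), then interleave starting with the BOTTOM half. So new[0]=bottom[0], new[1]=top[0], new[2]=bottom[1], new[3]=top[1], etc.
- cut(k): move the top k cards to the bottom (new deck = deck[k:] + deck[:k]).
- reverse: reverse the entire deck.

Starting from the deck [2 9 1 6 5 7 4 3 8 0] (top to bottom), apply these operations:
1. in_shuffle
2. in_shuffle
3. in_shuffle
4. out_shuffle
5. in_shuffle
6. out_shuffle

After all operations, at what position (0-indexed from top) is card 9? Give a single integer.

Answer: 3

Derivation:
After op 1 (in_shuffle): [7 2 4 9 3 1 8 6 0 5]
After op 2 (in_shuffle): [1 7 8 2 6 4 0 9 5 3]
After op 3 (in_shuffle): [4 1 0 7 9 8 5 2 3 6]
After op 4 (out_shuffle): [4 8 1 5 0 2 7 3 9 6]
After op 5 (in_shuffle): [2 4 7 8 3 1 9 5 6 0]
After op 6 (out_shuffle): [2 1 4 9 7 5 8 6 3 0]
Card 9 is at position 3.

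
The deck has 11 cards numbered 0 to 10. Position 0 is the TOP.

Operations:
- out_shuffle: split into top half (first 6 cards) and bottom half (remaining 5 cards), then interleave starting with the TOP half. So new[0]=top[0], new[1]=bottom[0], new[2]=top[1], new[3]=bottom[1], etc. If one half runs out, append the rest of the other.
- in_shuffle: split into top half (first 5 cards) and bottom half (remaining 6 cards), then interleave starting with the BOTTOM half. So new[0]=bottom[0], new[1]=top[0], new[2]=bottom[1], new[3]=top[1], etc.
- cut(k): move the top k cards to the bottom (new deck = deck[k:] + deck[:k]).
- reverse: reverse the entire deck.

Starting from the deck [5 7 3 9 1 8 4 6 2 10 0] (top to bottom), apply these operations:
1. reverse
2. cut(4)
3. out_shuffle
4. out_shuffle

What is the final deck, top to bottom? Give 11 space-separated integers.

Answer: 4 9 5 2 8 3 0 6 1 7 10

Derivation:
After op 1 (reverse): [0 10 2 6 4 8 1 9 3 7 5]
After op 2 (cut(4)): [4 8 1 9 3 7 5 0 10 2 6]
After op 3 (out_shuffle): [4 5 8 0 1 10 9 2 3 6 7]
After op 4 (out_shuffle): [4 9 5 2 8 3 0 6 1 7 10]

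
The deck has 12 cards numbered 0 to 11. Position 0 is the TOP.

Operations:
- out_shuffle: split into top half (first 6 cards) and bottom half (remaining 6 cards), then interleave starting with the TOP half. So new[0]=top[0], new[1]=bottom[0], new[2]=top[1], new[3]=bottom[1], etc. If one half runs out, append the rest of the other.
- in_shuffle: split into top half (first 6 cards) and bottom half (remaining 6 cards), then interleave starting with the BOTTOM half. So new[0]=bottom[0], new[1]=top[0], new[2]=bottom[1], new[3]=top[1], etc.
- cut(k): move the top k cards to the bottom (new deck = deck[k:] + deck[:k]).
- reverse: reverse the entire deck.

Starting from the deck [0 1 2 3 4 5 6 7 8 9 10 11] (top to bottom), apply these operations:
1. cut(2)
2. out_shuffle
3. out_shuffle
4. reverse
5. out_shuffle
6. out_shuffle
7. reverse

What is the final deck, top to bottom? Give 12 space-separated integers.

After op 1 (cut(2)): [2 3 4 5 6 7 8 9 10 11 0 1]
After op 2 (out_shuffle): [2 8 3 9 4 10 5 11 6 0 7 1]
After op 3 (out_shuffle): [2 5 8 11 3 6 9 0 4 7 10 1]
After op 4 (reverse): [1 10 7 4 0 9 6 3 11 8 5 2]
After op 5 (out_shuffle): [1 6 10 3 7 11 4 8 0 5 9 2]
After op 6 (out_shuffle): [1 4 6 8 10 0 3 5 7 9 11 2]
After op 7 (reverse): [2 11 9 7 5 3 0 10 8 6 4 1]

Answer: 2 11 9 7 5 3 0 10 8 6 4 1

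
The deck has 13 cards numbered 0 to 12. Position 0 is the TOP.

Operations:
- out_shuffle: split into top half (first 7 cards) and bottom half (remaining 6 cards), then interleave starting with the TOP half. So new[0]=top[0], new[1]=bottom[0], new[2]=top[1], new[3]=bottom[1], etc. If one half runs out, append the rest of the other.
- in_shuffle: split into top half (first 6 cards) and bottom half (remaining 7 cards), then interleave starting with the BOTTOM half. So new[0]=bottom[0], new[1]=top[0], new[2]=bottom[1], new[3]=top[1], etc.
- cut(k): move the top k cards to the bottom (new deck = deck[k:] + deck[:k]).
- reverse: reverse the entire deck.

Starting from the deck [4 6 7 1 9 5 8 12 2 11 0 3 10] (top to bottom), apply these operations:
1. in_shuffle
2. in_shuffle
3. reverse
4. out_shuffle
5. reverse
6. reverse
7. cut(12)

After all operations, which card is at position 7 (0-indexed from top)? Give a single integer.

Answer: 2

Derivation:
After op 1 (in_shuffle): [8 4 12 6 2 7 11 1 0 9 3 5 10]
After op 2 (in_shuffle): [11 8 1 4 0 12 9 6 3 2 5 7 10]
After op 3 (reverse): [10 7 5 2 3 6 9 12 0 4 1 8 11]
After op 4 (out_shuffle): [10 12 7 0 5 4 2 1 3 8 6 11 9]
After op 5 (reverse): [9 11 6 8 3 1 2 4 5 0 7 12 10]
After op 6 (reverse): [10 12 7 0 5 4 2 1 3 8 6 11 9]
After op 7 (cut(12)): [9 10 12 7 0 5 4 2 1 3 8 6 11]
Position 7: card 2.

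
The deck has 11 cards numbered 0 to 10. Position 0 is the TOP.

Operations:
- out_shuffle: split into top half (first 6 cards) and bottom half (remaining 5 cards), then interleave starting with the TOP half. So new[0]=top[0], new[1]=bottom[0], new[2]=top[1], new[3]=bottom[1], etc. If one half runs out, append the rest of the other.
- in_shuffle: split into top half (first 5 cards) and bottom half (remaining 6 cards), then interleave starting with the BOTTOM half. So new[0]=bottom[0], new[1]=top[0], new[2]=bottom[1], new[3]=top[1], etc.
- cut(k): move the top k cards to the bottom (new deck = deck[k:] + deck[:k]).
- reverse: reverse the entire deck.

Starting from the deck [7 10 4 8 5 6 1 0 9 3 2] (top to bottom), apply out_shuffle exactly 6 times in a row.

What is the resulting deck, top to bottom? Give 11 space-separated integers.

After op 1 (out_shuffle): [7 1 10 0 4 9 8 3 5 2 6]
After op 2 (out_shuffle): [7 8 1 3 10 5 0 2 4 6 9]
After op 3 (out_shuffle): [7 0 8 2 1 4 3 6 10 9 5]
After op 4 (out_shuffle): [7 3 0 6 8 10 2 9 1 5 4]
After op 5 (out_shuffle): [7 2 3 9 0 1 6 5 8 4 10]
After op 6 (out_shuffle): [7 6 2 5 3 8 9 4 0 10 1]

Answer: 7 6 2 5 3 8 9 4 0 10 1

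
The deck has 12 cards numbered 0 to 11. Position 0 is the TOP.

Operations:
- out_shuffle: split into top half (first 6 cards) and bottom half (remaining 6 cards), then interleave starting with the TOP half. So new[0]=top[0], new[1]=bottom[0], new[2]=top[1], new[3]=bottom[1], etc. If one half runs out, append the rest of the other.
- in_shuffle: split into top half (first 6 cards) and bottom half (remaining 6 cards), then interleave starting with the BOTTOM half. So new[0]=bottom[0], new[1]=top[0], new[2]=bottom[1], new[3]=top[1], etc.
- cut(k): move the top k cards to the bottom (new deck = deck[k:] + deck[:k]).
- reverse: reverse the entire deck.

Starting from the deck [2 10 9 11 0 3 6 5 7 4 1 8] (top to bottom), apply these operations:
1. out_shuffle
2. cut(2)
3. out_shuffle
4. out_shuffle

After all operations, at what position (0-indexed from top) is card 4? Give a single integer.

After op 1 (out_shuffle): [2 6 10 5 9 7 11 4 0 1 3 8]
After op 2 (cut(2)): [10 5 9 7 11 4 0 1 3 8 2 6]
After op 3 (out_shuffle): [10 0 5 1 9 3 7 8 11 2 4 6]
After op 4 (out_shuffle): [10 7 0 8 5 11 1 2 9 4 3 6]
Card 4 is at position 9.

Answer: 9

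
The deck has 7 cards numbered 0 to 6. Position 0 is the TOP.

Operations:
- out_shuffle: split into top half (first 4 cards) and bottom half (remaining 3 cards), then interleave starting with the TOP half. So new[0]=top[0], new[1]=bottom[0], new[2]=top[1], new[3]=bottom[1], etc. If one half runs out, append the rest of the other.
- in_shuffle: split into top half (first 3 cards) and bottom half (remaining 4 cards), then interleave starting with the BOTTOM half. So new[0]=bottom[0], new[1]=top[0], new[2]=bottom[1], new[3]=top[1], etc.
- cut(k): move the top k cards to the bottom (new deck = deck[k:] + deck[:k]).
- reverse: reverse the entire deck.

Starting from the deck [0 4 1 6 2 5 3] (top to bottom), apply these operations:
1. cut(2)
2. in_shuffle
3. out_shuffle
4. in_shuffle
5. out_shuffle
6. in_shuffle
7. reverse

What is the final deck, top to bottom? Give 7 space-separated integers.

Answer: 0 5 6 4 3 2 1

Derivation:
After op 1 (cut(2)): [1 6 2 5 3 0 4]
After op 2 (in_shuffle): [5 1 3 6 0 2 4]
After op 3 (out_shuffle): [5 0 1 2 3 4 6]
After op 4 (in_shuffle): [2 5 3 0 4 1 6]
After op 5 (out_shuffle): [2 4 5 1 3 6 0]
After op 6 (in_shuffle): [1 2 3 4 6 5 0]
After op 7 (reverse): [0 5 6 4 3 2 1]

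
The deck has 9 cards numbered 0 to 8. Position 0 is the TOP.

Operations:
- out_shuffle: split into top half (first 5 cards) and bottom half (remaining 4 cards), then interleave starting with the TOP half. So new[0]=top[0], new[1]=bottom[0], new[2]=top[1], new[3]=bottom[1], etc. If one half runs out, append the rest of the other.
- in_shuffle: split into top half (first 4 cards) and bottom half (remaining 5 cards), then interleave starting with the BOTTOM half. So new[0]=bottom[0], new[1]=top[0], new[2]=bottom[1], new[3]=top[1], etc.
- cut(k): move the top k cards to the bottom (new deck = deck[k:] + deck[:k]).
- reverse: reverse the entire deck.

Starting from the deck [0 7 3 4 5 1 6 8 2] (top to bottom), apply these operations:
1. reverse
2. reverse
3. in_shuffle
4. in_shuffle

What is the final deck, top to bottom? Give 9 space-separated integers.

Answer: 6 5 3 0 8 1 4 7 2

Derivation:
After op 1 (reverse): [2 8 6 1 5 4 3 7 0]
After op 2 (reverse): [0 7 3 4 5 1 6 8 2]
After op 3 (in_shuffle): [5 0 1 7 6 3 8 4 2]
After op 4 (in_shuffle): [6 5 3 0 8 1 4 7 2]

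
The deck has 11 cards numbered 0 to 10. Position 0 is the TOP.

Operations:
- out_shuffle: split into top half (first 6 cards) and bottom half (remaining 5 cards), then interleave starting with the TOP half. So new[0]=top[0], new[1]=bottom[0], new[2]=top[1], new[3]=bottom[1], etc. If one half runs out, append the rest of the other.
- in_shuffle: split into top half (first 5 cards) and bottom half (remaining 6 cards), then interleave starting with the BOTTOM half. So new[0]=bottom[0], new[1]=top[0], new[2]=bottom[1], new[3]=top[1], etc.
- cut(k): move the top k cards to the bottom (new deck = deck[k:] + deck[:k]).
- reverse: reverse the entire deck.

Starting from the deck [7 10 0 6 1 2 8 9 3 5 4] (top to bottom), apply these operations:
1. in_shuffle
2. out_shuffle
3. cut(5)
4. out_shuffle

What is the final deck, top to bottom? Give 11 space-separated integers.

Answer: 5 2 10 3 1 7 9 6 4 8 0

Derivation:
After op 1 (in_shuffle): [2 7 8 10 9 0 3 6 5 1 4]
After op 2 (out_shuffle): [2 3 7 6 8 5 10 1 9 4 0]
After op 3 (cut(5)): [5 10 1 9 4 0 2 3 7 6 8]
After op 4 (out_shuffle): [5 2 10 3 1 7 9 6 4 8 0]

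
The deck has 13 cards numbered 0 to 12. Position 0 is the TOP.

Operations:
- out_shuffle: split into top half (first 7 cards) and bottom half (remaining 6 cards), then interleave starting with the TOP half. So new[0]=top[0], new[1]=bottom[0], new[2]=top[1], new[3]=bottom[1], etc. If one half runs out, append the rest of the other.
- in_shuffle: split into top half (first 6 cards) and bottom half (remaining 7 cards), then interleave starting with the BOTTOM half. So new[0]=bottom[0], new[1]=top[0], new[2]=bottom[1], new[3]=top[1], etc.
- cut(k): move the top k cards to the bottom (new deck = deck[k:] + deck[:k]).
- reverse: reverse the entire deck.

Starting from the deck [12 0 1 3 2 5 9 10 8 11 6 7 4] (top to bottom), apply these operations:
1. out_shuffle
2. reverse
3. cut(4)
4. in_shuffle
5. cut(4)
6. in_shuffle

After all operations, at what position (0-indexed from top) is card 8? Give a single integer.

After op 1 (out_shuffle): [12 10 0 8 1 11 3 6 2 7 5 4 9]
After op 2 (reverse): [9 4 5 7 2 6 3 11 1 8 0 10 12]
After op 3 (cut(4)): [2 6 3 11 1 8 0 10 12 9 4 5 7]
After op 4 (in_shuffle): [0 2 10 6 12 3 9 11 4 1 5 8 7]
After op 5 (cut(4)): [12 3 9 11 4 1 5 8 7 0 2 10 6]
After op 6 (in_shuffle): [5 12 8 3 7 9 0 11 2 4 10 1 6]
Card 8 is at position 2.

Answer: 2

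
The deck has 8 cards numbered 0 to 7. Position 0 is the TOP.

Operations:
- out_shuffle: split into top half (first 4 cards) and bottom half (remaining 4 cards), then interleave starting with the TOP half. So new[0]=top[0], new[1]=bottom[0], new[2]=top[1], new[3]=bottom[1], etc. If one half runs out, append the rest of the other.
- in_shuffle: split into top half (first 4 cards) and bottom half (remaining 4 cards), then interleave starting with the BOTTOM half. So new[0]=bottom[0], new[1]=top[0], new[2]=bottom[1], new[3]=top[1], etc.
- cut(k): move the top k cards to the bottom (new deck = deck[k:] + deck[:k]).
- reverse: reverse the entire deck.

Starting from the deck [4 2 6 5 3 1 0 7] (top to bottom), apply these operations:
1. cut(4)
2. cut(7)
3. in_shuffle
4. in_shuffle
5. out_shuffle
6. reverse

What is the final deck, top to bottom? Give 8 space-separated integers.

Answer: 3 5 0 1 4 7 6 2

Derivation:
After op 1 (cut(4)): [3 1 0 7 4 2 6 5]
After op 2 (cut(7)): [5 3 1 0 7 4 2 6]
After op 3 (in_shuffle): [7 5 4 3 2 1 6 0]
After op 4 (in_shuffle): [2 7 1 5 6 4 0 3]
After op 5 (out_shuffle): [2 6 7 4 1 0 5 3]
After op 6 (reverse): [3 5 0 1 4 7 6 2]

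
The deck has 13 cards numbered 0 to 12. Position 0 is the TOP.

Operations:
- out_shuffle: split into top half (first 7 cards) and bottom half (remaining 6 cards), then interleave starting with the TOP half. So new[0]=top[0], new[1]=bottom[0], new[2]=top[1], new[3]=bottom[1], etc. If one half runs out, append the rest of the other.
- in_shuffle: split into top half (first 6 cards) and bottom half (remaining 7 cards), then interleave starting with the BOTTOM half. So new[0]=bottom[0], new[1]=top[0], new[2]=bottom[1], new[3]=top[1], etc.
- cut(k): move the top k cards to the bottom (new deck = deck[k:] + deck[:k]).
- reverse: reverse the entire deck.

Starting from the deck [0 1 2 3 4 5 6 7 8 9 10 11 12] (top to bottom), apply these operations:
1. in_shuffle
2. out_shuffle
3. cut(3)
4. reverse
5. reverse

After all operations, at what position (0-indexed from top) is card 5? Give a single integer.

After op 1 (in_shuffle): [6 0 7 1 8 2 9 3 10 4 11 5 12]
After op 2 (out_shuffle): [6 3 0 10 7 4 1 11 8 5 2 12 9]
After op 3 (cut(3)): [10 7 4 1 11 8 5 2 12 9 6 3 0]
After op 4 (reverse): [0 3 6 9 12 2 5 8 11 1 4 7 10]
After op 5 (reverse): [10 7 4 1 11 8 5 2 12 9 6 3 0]
Card 5 is at position 6.

Answer: 6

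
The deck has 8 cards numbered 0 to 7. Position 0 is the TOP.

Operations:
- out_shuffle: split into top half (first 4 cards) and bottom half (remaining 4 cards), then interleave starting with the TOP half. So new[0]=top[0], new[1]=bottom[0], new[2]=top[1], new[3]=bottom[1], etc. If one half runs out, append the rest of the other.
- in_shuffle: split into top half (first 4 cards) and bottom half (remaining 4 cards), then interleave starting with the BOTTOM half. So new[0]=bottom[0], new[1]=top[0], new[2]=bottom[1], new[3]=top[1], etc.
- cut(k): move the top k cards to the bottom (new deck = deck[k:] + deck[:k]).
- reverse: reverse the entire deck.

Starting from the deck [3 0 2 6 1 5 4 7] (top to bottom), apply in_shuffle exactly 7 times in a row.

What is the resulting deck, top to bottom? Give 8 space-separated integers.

Answer: 1 3 5 0 4 2 7 6

Derivation:
After op 1 (in_shuffle): [1 3 5 0 4 2 7 6]
After op 2 (in_shuffle): [4 1 2 3 7 5 6 0]
After op 3 (in_shuffle): [7 4 5 1 6 2 0 3]
After op 4 (in_shuffle): [6 7 2 4 0 5 3 1]
After op 5 (in_shuffle): [0 6 5 7 3 2 1 4]
After op 6 (in_shuffle): [3 0 2 6 1 5 4 7]
After op 7 (in_shuffle): [1 3 5 0 4 2 7 6]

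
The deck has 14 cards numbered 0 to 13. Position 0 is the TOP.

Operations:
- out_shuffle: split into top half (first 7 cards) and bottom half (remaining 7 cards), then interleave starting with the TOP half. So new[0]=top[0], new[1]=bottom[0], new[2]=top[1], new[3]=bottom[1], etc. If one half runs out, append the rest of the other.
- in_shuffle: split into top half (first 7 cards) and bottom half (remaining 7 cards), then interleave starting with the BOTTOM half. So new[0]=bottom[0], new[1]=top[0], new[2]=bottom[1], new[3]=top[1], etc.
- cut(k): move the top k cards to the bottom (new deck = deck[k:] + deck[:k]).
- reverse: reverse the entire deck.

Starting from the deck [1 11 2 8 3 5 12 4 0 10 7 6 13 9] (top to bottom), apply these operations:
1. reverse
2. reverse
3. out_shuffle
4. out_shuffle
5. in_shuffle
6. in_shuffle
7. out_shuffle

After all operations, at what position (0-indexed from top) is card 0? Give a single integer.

Answer: 11

Derivation:
After op 1 (reverse): [9 13 6 7 10 0 4 12 5 3 8 2 11 1]
After op 2 (reverse): [1 11 2 8 3 5 12 4 0 10 7 6 13 9]
After op 3 (out_shuffle): [1 4 11 0 2 10 8 7 3 6 5 13 12 9]
After op 4 (out_shuffle): [1 7 4 3 11 6 0 5 2 13 10 12 8 9]
After op 5 (in_shuffle): [5 1 2 7 13 4 10 3 12 11 8 6 9 0]
After op 6 (in_shuffle): [3 5 12 1 11 2 8 7 6 13 9 4 0 10]
After op 7 (out_shuffle): [3 7 5 6 12 13 1 9 11 4 2 0 8 10]
Card 0 is at position 11.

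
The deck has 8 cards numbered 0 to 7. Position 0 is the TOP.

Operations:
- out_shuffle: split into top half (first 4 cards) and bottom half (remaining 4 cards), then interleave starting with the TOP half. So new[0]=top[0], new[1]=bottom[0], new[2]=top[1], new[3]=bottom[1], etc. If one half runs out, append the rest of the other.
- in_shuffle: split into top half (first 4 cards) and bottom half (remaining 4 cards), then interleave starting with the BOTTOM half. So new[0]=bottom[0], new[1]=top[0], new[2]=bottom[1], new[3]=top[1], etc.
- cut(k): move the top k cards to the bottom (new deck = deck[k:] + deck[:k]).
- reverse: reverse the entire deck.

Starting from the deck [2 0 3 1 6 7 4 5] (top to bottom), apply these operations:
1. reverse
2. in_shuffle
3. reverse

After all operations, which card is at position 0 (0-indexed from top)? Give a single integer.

Answer: 6

Derivation:
After op 1 (reverse): [5 4 7 6 1 3 0 2]
After op 2 (in_shuffle): [1 5 3 4 0 7 2 6]
After op 3 (reverse): [6 2 7 0 4 3 5 1]
Position 0: card 6.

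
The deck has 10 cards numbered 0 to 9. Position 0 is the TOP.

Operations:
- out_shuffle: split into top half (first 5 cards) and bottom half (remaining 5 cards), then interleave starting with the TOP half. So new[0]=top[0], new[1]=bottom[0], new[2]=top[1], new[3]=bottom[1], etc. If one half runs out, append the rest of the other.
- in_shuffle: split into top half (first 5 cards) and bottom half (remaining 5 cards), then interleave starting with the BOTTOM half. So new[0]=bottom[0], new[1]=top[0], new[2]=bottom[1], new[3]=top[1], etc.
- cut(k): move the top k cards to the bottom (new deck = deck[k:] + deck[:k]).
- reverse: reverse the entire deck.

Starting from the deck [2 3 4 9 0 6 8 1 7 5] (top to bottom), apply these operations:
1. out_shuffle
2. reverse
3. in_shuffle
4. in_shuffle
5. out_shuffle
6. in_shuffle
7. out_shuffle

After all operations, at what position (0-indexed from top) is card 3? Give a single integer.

Answer: 7

Derivation:
After op 1 (out_shuffle): [2 6 3 8 4 1 9 7 0 5]
After op 2 (reverse): [5 0 7 9 1 4 8 3 6 2]
After op 3 (in_shuffle): [4 5 8 0 3 7 6 9 2 1]
After op 4 (in_shuffle): [7 4 6 5 9 8 2 0 1 3]
After op 5 (out_shuffle): [7 8 4 2 6 0 5 1 9 3]
After op 6 (in_shuffle): [0 7 5 8 1 4 9 2 3 6]
After op 7 (out_shuffle): [0 4 7 9 5 2 8 3 1 6]
Card 3 is at position 7.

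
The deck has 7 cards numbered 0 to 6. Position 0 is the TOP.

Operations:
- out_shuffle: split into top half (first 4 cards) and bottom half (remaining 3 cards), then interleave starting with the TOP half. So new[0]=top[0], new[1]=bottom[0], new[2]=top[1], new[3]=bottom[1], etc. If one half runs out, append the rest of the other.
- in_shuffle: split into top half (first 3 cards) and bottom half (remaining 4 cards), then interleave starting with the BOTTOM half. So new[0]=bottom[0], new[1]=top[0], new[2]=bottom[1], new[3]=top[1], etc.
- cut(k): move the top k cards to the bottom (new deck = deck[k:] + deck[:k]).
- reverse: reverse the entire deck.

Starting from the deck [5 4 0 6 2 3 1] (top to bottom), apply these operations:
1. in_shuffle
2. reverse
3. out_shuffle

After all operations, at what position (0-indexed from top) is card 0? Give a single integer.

After op 1 (in_shuffle): [6 5 2 4 3 0 1]
After op 2 (reverse): [1 0 3 4 2 5 6]
After op 3 (out_shuffle): [1 2 0 5 3 6 4]
Card 0 is at position 2.

Answer: 2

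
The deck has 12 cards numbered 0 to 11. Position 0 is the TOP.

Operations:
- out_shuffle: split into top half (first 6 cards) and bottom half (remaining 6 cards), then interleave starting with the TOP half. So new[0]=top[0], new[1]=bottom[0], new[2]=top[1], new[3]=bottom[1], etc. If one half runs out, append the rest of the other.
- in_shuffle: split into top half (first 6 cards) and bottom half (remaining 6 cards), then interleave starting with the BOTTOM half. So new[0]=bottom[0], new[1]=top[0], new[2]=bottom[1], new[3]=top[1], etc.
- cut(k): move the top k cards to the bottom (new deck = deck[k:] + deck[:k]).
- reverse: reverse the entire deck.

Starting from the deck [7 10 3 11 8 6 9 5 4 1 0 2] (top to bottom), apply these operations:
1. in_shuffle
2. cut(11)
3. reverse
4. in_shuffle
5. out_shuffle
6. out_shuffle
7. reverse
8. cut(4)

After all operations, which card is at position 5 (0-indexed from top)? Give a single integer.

Answer: 7

Derivation:
After op 1 (in_shuffle): [9 7 5 10 4 3 1 11 0 8 2 6]
After op 2 (cut(11)): [6 9 7 5 10 4 3 1 11 0 8 2]
After op 3 (reverse): [2 8 0 11 1 3 4 10 5 7 9 6]
After op 4 (in_shuffle): [4 2 10 8 5 0 7 11 9 1 6 3]
After op 5 (out_shuffle): [4 7 2 11 10 9 8 1 5 6 0 3]
After op 6 (out_shuffle): [4 8 7 1 2 5 11 6 10 0 9 3]
After op 7 (reverse): [3 9 0 10 6 11 5 2 1 7 8 4]
After op 8 (cut(4)): [6 11 5 2 1 7 8 4 3 9 0 10]
Position 5: card 7.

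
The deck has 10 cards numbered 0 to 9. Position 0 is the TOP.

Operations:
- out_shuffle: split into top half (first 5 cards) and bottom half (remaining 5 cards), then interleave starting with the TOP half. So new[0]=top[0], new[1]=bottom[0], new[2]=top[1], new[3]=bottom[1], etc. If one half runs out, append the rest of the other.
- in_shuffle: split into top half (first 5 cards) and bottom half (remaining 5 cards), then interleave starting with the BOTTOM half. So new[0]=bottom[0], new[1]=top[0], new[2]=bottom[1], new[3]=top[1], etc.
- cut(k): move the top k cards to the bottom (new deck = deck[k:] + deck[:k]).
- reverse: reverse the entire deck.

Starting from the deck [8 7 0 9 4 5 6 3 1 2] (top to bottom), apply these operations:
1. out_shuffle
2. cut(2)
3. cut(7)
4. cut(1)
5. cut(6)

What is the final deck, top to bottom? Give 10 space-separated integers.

After op 1 (out_shuffle): [8 5 7 6 0 3 9 1 4 2]
After op 2 (cut(2)): [7 6 0 3 9 1 4 2 8 5]
After op 3 (cut(7)): [2 8 5 7 6 0 3 9 1 4]
After op 4 (cut(1)): [8 5 7 6 0 3 9 1 4 2]
After op 5 (cut(6)): [9 1 4 2 8 5 7 6 0 3]

Answer: 9 1 4 2 8 5 7 6 0 3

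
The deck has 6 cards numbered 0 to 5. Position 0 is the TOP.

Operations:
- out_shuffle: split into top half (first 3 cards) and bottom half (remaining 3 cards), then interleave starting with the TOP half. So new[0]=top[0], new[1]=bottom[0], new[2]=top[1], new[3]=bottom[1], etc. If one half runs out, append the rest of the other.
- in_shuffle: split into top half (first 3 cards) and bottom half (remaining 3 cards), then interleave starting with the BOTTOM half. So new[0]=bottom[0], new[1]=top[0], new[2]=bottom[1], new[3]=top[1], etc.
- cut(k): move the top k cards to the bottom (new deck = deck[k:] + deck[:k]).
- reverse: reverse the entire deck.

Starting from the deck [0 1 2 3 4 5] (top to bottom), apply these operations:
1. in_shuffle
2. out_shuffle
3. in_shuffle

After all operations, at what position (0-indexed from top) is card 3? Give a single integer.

After op 1 (in_shuffle): [3 0 4 1 5 2]
After op 2 (out_shuffle): [3 1 0 5 4 2]
After op 3 (in_shuffle): [5 3 4 1 2 0]
Card 3 is at position 1.

Answer: 1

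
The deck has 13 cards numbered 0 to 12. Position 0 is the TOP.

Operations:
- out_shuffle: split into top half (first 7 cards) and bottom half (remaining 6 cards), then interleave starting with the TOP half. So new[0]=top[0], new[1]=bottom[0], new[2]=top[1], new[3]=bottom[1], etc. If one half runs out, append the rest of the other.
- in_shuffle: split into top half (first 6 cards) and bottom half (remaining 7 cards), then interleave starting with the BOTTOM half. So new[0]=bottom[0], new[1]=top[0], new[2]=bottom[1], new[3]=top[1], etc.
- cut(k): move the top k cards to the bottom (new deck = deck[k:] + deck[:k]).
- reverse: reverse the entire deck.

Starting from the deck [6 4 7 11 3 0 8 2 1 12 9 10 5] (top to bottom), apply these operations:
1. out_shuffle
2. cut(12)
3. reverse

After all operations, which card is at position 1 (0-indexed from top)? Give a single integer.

Answer: 0

Derivation:
After op 1 (out_shuffle): [6 2 4 1 7 12 11 9 3 10 0 5 8]
After op 2 (cut(12)): [8 6 2 4 1 7 12 11 9 3 10 0 5]
After op 3 (reverse): [5 0 10 3 9 11 12 7 1 4 2 6 8]
Position 1: card 0.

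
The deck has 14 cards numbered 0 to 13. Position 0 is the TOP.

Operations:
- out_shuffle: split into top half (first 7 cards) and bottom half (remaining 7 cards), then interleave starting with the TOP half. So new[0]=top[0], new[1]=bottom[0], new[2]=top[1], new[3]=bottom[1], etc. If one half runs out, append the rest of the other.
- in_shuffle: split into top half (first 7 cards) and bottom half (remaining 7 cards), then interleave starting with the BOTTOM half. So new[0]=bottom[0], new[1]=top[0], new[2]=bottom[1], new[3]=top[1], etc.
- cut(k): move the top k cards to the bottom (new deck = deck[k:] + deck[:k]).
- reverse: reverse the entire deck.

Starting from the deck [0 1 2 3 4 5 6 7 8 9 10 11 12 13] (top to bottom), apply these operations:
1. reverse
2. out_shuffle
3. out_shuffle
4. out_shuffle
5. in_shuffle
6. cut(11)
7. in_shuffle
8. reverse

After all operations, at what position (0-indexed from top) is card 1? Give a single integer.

Answer: 12

Derivation:
After op 1 (reverse): [13 12 11 10 9 8 7 6 5 4 3 2 1 0]
After op 2 (out_shuffle): [13 6 12 5 11 4 10 3 9 2 8 1 7 0]
After op 3 (out_shuffle): [13 3 6 9 12 2 5 8 11 1 4 7 10 0]
After op 4 (out_shuffle): [13 8 3 11 6 1 9 4 12 7 2 10 5 0]
After op 5 (in_shuffle): [4 13 12 8 7 3 2 11 10 6 5 1 0 9]
After op 6 (cut(11)): [1 0 9 4 13 12 8 7 3 2 11 10 6 5]
After op 7 (in_shuffle): [7 1 3 0 2 9 11 4 10 13 6 12 5 8]
After op 8 (reverse): [8 5 12 6 13 10 4 11 9 2 0 3 1 7]
Card 1 is at position 12.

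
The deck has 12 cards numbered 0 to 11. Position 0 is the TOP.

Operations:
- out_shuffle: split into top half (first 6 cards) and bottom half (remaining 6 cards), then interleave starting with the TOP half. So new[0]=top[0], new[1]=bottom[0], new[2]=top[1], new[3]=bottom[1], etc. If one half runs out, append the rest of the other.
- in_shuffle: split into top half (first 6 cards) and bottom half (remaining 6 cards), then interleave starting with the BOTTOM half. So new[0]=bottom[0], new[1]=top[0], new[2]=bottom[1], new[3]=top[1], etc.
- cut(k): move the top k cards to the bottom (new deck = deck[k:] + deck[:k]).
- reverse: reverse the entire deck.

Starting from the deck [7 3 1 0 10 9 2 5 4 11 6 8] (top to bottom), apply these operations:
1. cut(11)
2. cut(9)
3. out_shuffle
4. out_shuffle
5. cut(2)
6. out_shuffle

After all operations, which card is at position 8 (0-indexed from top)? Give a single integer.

After op 1 (cut(11)): [8 7 3 1 0 10 9 2 5 4 11 6]
After op 2 (cut(9)): [4 11 6 8 7 3 1 0 10 9 2 5]
After op 3 (out_shuffle): [4 1 11 0 6 10 8 9 7 2 3 5]
After op 4 (out_shuffle): [4 8 1 9 11 7 0 2 6 3 10 5]
After op 5 (cut(2)): [1 9 11 7 0 2 6 3 10 5 4 8]
After op 6 (out_shuffle): [1 6 9 3 11 10 7 5 0 4 2 8]
Position 8: card 0.

Answer: 0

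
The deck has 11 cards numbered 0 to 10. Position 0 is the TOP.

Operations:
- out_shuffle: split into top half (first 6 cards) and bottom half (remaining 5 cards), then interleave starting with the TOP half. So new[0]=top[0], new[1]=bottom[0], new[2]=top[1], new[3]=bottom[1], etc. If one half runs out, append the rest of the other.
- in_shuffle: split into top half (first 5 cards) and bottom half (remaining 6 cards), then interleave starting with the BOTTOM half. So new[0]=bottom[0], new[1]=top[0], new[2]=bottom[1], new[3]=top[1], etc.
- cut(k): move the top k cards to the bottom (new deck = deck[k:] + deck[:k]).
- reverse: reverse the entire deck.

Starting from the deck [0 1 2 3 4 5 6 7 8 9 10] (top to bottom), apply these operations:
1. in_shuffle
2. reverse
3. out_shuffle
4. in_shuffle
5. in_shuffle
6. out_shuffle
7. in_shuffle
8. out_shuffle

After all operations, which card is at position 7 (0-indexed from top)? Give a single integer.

After op 1 (in_shuffle): [5 0 6 1 7 2 8 3 9 4 10]
After op 2 (reverse): [10 4 9 3 8 2 7 1 6 0 5]
After op 3 (out_shuffle): [10 7 4 1 9 6 3 0 8 5 2]
After op 4 (in_shuffle): [6 10 3 7 0 4 8 1 5 9 2]
After op 5 (in_shuffle): [4 6 8 10 1 3 5 7 9 0 2]
After op 6 (out_shuffle): [4 5 6 7 8 9 10 0 1 2 3]
After op 7 (in_shuffle): [9 4 10 5 0 6 1 7 2 8 3]
After op 8 (out_shuffle): [9 1 4 7 10 2 5 8 0 3 6]
Position 7: card 8.

Answer: 8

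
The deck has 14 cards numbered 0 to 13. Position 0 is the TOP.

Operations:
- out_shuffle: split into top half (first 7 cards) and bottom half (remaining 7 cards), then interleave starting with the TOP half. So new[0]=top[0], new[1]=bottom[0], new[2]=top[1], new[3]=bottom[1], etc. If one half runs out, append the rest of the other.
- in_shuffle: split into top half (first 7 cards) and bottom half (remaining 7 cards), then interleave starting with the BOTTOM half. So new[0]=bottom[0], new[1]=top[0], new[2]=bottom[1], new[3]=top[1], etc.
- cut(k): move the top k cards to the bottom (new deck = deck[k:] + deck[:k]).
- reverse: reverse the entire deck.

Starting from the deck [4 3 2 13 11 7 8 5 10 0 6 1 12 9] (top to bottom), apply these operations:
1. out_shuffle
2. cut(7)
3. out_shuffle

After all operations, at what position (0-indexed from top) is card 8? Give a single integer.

Answer: 10

Derivation:
After op 1 (out_shuffle): [4 5 3 10 2 0 13 6 11 1 7 12 8 9]
After op 2 (cut(7)): [6 11 1 7 12 8 9 4 5 3 10 2 0 13]
After op 3 (out_shuffle): [6 4 11 5 1 3 7 10 12 2 8 0 9 13]
Card 8 is at position 10.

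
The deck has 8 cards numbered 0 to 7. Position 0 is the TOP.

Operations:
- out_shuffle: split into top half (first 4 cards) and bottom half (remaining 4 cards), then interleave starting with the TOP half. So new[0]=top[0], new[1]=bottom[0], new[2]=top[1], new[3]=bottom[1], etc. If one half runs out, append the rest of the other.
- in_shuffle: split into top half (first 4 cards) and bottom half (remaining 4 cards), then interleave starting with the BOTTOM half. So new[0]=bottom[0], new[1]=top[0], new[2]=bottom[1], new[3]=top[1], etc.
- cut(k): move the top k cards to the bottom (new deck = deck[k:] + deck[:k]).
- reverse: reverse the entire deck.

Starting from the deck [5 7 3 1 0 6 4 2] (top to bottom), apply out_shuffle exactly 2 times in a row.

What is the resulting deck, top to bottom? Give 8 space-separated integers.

After op 1 (out_shuffle): [5 0 7 6 3 4 1 2]
After op 2 (out_shuffle): [5 3 0 4 7 1 6 2]

Answer: 5 3 0 4 7 1 6 2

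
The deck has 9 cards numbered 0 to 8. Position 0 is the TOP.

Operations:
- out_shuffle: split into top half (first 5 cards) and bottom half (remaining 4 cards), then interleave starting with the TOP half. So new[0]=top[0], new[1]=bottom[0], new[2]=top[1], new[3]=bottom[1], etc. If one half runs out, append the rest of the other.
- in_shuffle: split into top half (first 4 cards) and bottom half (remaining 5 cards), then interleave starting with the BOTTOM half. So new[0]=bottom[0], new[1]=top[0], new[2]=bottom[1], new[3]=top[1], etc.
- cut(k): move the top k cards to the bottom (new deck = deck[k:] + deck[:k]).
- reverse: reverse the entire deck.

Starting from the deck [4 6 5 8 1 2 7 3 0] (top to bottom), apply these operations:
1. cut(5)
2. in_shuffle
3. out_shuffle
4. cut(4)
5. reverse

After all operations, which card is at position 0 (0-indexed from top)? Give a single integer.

Answer: 8

Derivation:
After op 1 (cut(5)): [2 7 3 0 4 6 5 8 1]
After op 2 (in_shuffle): [4 2 6 7 5 3 8 0 1]
After op 3 (out_shuffle): [4 3 2 8 6 0 7 1 5]
After op 4 (cut(4)): [6 0 7 1 5 4 3 2 8]
After op 5 (reverse): [8 2 3 4 5 1 7 0 6]
Position 0: card 8.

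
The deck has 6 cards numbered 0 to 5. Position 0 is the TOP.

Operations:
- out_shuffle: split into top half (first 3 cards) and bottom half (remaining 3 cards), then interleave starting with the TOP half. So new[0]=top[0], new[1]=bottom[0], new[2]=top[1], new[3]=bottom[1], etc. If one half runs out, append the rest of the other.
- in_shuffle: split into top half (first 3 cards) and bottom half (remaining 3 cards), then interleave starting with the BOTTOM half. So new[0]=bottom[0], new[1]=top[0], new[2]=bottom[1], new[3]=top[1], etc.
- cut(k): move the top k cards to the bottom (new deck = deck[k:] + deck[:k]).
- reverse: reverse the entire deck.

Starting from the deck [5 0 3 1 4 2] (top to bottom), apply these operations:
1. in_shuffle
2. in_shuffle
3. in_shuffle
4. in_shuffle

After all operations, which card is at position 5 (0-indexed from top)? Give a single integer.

After op 1 (in_shuffle): [1 5 4 0 2 3]
After op 2 (in_shuffle): [0 1 2 5 3 4]
After op 3 (in_shuffle): [5 0 3 1 4 2]
After op 4 (in_shuffle): [1 5 4 0 2 3]
Position 5: card 3.

Answer: 3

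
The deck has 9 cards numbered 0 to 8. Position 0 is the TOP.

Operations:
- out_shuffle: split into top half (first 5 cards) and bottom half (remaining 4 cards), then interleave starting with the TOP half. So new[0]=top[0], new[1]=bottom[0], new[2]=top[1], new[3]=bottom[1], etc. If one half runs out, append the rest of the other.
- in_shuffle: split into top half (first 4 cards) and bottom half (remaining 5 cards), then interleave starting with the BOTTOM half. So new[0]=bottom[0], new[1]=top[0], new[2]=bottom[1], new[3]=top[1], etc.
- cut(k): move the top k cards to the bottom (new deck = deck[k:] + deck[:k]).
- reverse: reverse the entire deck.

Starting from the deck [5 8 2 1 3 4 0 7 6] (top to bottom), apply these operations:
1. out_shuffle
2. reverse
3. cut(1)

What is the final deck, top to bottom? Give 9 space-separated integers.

Answer: 6 1 7 2 0 8 4 5 3

Derivation:
After op 1 (out_shuffle): [5 4 8 0 2 7 1 6 3]
After op 2 (reverse): [3 6 1 7 2 0 8 4 5]
After op 3 (cut(1)): [6 1 7 2 0 8 4 5 3]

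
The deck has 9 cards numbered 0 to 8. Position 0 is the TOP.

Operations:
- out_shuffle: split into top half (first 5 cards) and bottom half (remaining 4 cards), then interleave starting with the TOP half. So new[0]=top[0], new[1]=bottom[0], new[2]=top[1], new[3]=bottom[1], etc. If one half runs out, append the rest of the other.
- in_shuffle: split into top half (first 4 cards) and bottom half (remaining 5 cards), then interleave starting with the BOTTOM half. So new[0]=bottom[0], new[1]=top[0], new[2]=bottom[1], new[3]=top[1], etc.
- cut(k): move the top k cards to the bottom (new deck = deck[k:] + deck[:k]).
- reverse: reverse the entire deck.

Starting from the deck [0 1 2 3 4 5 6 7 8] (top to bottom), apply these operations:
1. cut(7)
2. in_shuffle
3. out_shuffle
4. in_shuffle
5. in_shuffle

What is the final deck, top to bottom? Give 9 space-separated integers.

Answer: 8 3 7 2 6 1 5 0 4

Derivation:
After op 1 (cut(7)): [7 8 0 1 2 3 4 5 6]
After op 2 (in_shuffle): [2 7 3 8 4 0 5 1 6]
After op 3 (out_shuffle): [2 0 7 5 3 1 8 6 4]
After op 4 (in_shuffle): [3 2 1 0 8 7 6 5 4]
After op 5 (in_shuffle): [8 3 7 2 6 1 5 0 4]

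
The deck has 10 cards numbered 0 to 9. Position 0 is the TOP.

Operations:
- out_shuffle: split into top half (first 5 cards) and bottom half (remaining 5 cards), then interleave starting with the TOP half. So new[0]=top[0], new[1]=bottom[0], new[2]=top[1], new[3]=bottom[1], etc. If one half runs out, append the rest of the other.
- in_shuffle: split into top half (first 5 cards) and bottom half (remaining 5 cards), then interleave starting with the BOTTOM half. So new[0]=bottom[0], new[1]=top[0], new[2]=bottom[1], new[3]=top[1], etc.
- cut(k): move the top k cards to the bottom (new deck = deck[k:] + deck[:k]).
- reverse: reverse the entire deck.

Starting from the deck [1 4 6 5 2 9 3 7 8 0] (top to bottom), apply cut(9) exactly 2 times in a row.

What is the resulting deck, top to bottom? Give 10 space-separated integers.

After op 1 (cut(9)): [0 1 4 6 5 2 9 3 7 8]
After op 2 (cut(9)): [8 0 1 4 6 5 2 9 3 7]

Answer: 8 0 1 4 6 5 2 9 3 7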